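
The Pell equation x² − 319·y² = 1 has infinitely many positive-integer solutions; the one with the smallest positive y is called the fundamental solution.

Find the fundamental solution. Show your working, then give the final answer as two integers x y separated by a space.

12901780 722361

[17; 1,6,5,1,4,…,6,1,34] for √319; ℓ=14 ⇒ convergent index 13
step 0: (17, 1)  from 17·(1,0) + (0,1)
…
step 7: (15628, 875)  from 1·(11913,667) + (3715,208)
…
step 9: (250816, 14043)  from 4·(58797,3292) + (15628,875)
…
step 11: (1798881, 100718)  from 5·(309613,17335) + (250816,14043)
step 12: (11102899, 621643)  from 6·(1798881,100718) + (309613,17335)
step 13: (12901780, 722361)  from 1·(11102899,621643) + (1798881,100718)
→ (12901780, 722361).  Check: 12901780²=166455927168400, 319·722361²=166455927168399, difference 1.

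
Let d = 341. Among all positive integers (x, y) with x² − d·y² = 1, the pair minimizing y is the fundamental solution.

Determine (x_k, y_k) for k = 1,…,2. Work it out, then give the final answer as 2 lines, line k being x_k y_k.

√341 = [18; 2,6,1,8,2,…,6,2,36, …], period ℓ=14 (even) → k=13
k=0  a_k=18  p_k/q_k = 18/1
…
k=3  a_k=1  p_k/q_k = 277/15
…
k=6  a_k=1  p_k/q_k = 7645/414
k=7  a_k=2  p_k/q_k = 20479/1109
…
k=12  a_k=6  p_k/q_k = 4953942/268271
k=13  a_k=2  p_k/q_k = 10626551/575460
(x₁, y₁) = (10626551, 575460);  10626551² − 341·575460² = 1 ✓
k=2:  x_2 = 10626551·10626551+341·575460·575460 = 225847172311201,  y_2 = 10626551·575460+575460·10626551 = 12230310076920

10626551 575460
225847172311201 12230310076920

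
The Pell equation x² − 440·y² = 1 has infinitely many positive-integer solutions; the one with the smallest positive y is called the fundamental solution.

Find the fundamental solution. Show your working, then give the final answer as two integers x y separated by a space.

21 1

√440 = [20; 1,40, …], period ℓ=2 (even) → k=1
i=0: a=20 ⇒ p=20, q=1
i=1: a=1 ⇒ p=21, q=1
(x₁, y₁) = (21, 1);  21² − 440·1² = 1 ✓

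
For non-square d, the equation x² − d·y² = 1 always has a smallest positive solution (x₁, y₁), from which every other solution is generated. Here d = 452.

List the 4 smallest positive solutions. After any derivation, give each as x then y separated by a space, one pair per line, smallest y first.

√452 = [21; 3,1,5,3,10,3,5,1,3,42, …], period ℓ=10 (even) → k=9
k=0  a_k=21  p_k/q_k = 21/1
…
k=3  a_k=5  p_k/q_k = 489/23
…
k=5  a_k=10  p_k/q_k = 16009/753
k=6  a_k=3  p_k/q_k = 49579/2332
k=7  a_k=5  p_k/q_k = 263904/12413
k=8  a_k=1  p_k/q_k = 313483/14745
k=9  a_k=3  p_k/q_k = 1204353/56648
fundamental: x₁=1204353, y₁=56648  (since 1450466148609 − 452·3208995904 = 1)
(x_2, y_2) = (1204353·1204353 + 452·56648·56648, 1204353·56648 + 56648·1204353) = (2900932297217, 136448377488)
(x_3, y_3) = (1204353·2900932297217 + 452·56648·136448377488, 1204353·136448377488 + 56648·2900932297217) = (6987493029899166849, 328664025545553880)
(x_4, y_4) = (1204353·6987493029899166849 + 452·56648·328664025545553880, 1204353·328664025545553880 + 56648·6987493029899166849) = (16830816386073401651890177, 791655010315592455701792)

1204353 56648
2900932297217 136448377488
6987493029899166849 328664025545553880
16830816386073401651890177 791655010315592455701792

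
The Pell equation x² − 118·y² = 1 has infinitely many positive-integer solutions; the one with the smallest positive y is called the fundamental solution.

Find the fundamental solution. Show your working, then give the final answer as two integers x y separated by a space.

√118 → a₀=10, period (1,6,3,2,10,2,3,6,1,20); ℓ=10 even so k=9
k=0  a_k=10  p_k/q_k = 10/1
k=1  a_k=1  p_k/q_k = 11/1
…
k=5  a_k=10  p_k/q_k = 5779/532
k=6  a_k=2  p_k/q_k = 12112/1115
…
k=8  a_k=6  p_k/q_k = 264802/24377
k=9  a_k=1  p_k/q_k = 306917/28254
(x₁, y₁) = (306917, 28254);  306917² − 118·28254² = 1 ✓

306917 28254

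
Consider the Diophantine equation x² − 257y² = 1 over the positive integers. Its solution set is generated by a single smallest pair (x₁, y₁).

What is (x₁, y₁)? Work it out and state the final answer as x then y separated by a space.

d=257: √d = [16; 32] (ℓ=1, odd), read p_1/q_1
i=0: a=16 ⇒ p=16, q=1
i=1: a=32 ⇒ p=513, q=32
fundamental: x₁=513, y₁=32  (since 263169 − 257·1024 = 1)

513 32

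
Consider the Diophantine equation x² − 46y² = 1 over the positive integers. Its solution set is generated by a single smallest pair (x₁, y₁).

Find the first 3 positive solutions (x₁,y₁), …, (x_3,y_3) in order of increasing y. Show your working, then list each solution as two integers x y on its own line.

24335 3588
1184384449 174627960
57643991108495 8499142809612

√46 = [6; 1,3,1,1,2,6,2,1,1,3,1,12, …], period ℓ=12 (even) → k=11
k=0  a_k=6  p_k/q_k = 6/1
k=1  a_k=1  p_k/q_k = 7/1
…
k=4  a_k=1  p_k/q_k = 61/9
…
k=10  a_k=3  p_k/q_k = 19038/2807
k=11  a_k=1  p_k/q_k = 24335/3588
fundamental: x₁=24335, y₁=3588  (since 592192225 − 46·12873744 = 1)
n=2: (24335,3588)∘(24335,3588) = (24335·24335+46·3588·3588, 24335·3588+3588·24335) = (1184384449,174627960)
n=3: (1184384449,174627960)∘(24335,3588) = (24335·1184384449+46·3588·174627960, 24335·174627960+3588·1184384449) = (57643991108495,8499142809612)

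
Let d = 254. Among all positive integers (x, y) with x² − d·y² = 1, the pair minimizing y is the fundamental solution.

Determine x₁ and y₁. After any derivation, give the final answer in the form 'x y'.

255 16

[15; 1,14,1,30] for √254; ℓ=4 ⇒ convergent index 3
a_0=15:  p_0=15·1+0=15,  q_0=15·0+1=1
…
a_2=14:  p_2=14·16+15=239,  q_2=14·1+1=15
a_3=1:  p_3=1·239+16=255,  q_3=1·15+1=16
fundamental: x₁=255, y₁=16  (since 65025 − 254·256 = 1)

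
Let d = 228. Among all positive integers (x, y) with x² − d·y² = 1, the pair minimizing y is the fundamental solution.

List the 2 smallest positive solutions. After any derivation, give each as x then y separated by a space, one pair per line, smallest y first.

151 10
45601 3020

√228 = [15; 10,30, …], period ℓ=2 (even) → k=1
step 0: (15, 1)  from 15·(1,0) + (0,1)
step 1: (151, 10)  from 10·(15,1) + (1,0)
→ (151, 10).  Check: 151²=22801, 228·10²=22800, difference 1.
(151+10√228)^2 = 45601 + 3020√228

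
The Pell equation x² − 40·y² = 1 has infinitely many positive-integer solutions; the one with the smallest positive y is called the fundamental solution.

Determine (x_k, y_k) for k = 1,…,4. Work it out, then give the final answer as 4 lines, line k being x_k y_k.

19 3
721 114
27379 4329
1039681 164388

[6; 3,12] for √40; ℓ=2 ⇒ convergent index 1
i=0: a=6 ⇒ p=6, q=1
i=1: a=3 ⇒ p=19, q=3
fundamental: x₁=19, y₁=3  (since 361 − 40·9 = 1)
(19+3√40)^2 = 721 + 114√40
(19+3√40)^3 = 27379 + 4329√40
(19+3√40)^4 = 1039681 + 164388√40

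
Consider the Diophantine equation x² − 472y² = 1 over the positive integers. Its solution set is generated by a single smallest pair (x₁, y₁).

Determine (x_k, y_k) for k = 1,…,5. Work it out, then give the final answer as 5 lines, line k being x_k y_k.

√472 = [21; 1,2,1,1,1,…,2,1,42, …], period ℓ=14 (even) → k=13
a_0=21:  p_0=21·1+0=21,  q_0=21·0+1=1
…
a_2=2:  p_2=2·22+21=65,  q_2=2·1+1=3
a_3=1:  p_3=1·65+22=87,  q_3=1·3+1=4
a_4=1:  p_4=1·87+65=152,  q_4=1·4+3=7
a_5=1:  p_5=1·152+87=239,  q_5=1·7+4=11
…
a_9=1:  p_9=1·24224+5779=30003,  q_9=1·1115+266=1381
…
a_12=2:  p_12=2·84230+54227=222687,  q_12=2·3877+2496=10250
a_13=1:  p_13=1·222687+84230=306917,  q_13=1·10250+3877=14127
→ (306917, 14127).  Check: 306917²=94198044889, 472·14127²=94198044888, difference 1.
(306917+14127√472)^2 = 188396089777 + 8671632918√472
(306917+14127√472)^3 = 115643925371868101 + 5322943120573485√472
(306917+14127√472)^4 = 70986173286526887819457 + 3267403467465432958572√472
(306917+14127√472)^5 = 43573726693046301732396700037 + 2005643340042853631571511563√472

306917 14127
188396089777 8671632918
115643925371868101 5322943120573485
70986173286526887819457 3267403467465432958572
43573726693046301732396700037 2005643340042853631571511563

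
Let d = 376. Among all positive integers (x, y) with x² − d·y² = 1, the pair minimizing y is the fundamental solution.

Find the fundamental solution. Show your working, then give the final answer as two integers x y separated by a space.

2143295 110532

d=376: √d = [19; 2,1,1,3,1,…,1,2,38] (ℓ=16, even), read p_15/q_15
k=0  a_k=19  p_k/q_k = 19/1
k=1  a_k=2  p_k/q_k = 39/2
k=2  a_k=1  p_k/q_k = 58/3
k=3  a_k=1  p_k/q_k = 97/5
k=4  a_k=3  p_k/q_k = 349/18
k=5  a_k=1  p_k/q_k = 446/23
k=6  a_k=2  p_k/q_k = 1241/64
k=7  a_k=2  p_k/q_k = 2928/151
k=8  a_k=4  p_k/q_k = 12953/668
…
k=10  a_k=2  p_k/q_k = 70621/3642
k=11  a_k=1  p_k/q_k = 99455/5129
k=12  a_k=3  p_k/q_k = 368986/19029
k=13  a_k=1  p_k/q_k = 468441/24158
k=14  a_k=1  p_k/q_k = 837427/43187
k=15  a_k=2  p_k/q_k = 2143295/110532
fundamental: x₁=2143295, y₁=110532  (since 4593713457025 − 376·12217323024 = 1)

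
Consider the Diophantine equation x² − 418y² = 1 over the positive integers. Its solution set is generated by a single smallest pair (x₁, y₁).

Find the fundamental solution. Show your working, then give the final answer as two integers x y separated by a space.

33857 1656

√418 = [20; 2,4,20,4,2,40, …], period ℓ=6 (even) → k=5
step 0: (20, 1)  from 20·(1,0) + (0,1)
…
step 2: (184, 9)  from 4·(41,2) + (20,1)
step 3: (3721, 182)  from 20·(184,9) + (41,2)
step 4: (15068, 737)  from 4·(3721,182) + (184,9)
step 5: (33857, 1656)  from 2·(15068,737) + (3721,182)
fundamental: x₁=33857, y₁=1656  (since 1146296449 − 418·2742336 = 1)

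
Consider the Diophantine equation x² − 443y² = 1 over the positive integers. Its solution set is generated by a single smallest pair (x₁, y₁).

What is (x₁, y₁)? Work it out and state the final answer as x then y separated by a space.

d=443: √d = [21; 21,42] (ℓ=2, even), read p_1/q_1
i=0: a=21 ⇒ p=21, q=1
i=1: a=21 ⇒ p=442, q=21
fundamental: x₁=442, y₁=21  (since 195364 − 443·441 = 1)

442 21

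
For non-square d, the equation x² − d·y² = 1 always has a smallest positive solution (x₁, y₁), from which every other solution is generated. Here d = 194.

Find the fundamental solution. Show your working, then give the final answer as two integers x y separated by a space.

√194 = [13; 1,12,1,26, …], period ℓ=4 (even) → k=3
i=0: a=13 ⇒ p=13, q=1
i=1: a=1 ⇒ p=14, q=1
i=2: a=12 ⇒ p=181, q=13
i=3: a=1 ⇒ p=195, q=14
(x₁, y₁) = (195, 14);  195² − 194·14² = 1 ✓

195 14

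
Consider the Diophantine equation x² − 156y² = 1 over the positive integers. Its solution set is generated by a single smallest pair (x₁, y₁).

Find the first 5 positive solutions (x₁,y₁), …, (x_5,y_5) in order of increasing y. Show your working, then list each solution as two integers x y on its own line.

√156 = [12; 2,24, …], period ℓ=2 (even) → k=1
step 0: (12, 1)  from 12·(1,0) + (0,1)
step 1: (25, 2)  from 2·(12,1) + (1,0)
→ (25, 2).  Check: 25²=625, 156·2²=624, difference 1.
(25+2√156)^2 = 1249 + 100√156
(25+2√156)^3 = 62425 + 4998√156
(25+2√156)^4 = 3120001 + 249800√156
(25+2√156)^5 = 155937625 + 12485002√156

25 2
1249 100
62425 4998
3120001 249800
155937625 12485002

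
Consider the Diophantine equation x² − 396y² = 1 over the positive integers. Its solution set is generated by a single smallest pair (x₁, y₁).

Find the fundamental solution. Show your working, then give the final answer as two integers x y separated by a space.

[19; 1,8,1,38] for √396; ℓ=4 ⇒ convergent index 3
a_0=19:  p_0=19·1+0=19,  q_0=19·0+1=1
a_1=1:  p_1=1·19+1=20,  q_1=1·1+0=1
a_2=8:  p_2=8·20+19=179,  q_2=8·1+1=9
a_3=1:  p_3=1·179+20=199,  q_3=1·9+1=10
fundamental: x₁=199, y₁=10  (since 39601 − 396·100 = 1)

199 10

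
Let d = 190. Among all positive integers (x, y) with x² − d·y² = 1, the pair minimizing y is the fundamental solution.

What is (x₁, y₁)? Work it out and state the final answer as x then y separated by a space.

52021 3774

√190 = [13; 1,3,1,1,1,…,3,1,26, …], period ℓ=14 (even) → k=13
step 0: (13, 1)  from 13·(1,0) + (0,1)
…
step 4: (124, 9)  from 1·(69,5) + (55,4)
step 5: (193, 14)  from 1·(124,9) + (69,5)
…
step 7: (1213, 88)  from 2·(510,37) + (193,14)
…
step 12: (40787, 2959)  from 3·(11234,815) + (7085,514)
step 13: (52021, 3774)  from 1·(40787,2959) + (11234,815)
→ (52021, 3774).  Check: 52021²=2706184441, 190·3774²=2706184440, difference 1.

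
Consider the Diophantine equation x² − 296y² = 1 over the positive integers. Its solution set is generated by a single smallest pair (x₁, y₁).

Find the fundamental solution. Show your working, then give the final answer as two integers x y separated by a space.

√296 = [17; 4,1,7,1,4,34, …], period ℓ=6 (even) → k=5
a_0=17:  p_0=17·1+0=17,  q_0=17·0+1=1
a_1=4:  p_1=4·17+1=69,  q_1=4·1+0=4
…
a_3=7:  p_3=7·86+69=671,  q_3=7·5+4=39
a_4=1:  p_4=1·671+86=757,  q_4=1·39+5=44
a_5=4:  p_5=4·757+671=3699,  q_5=4·44+39=215
→ (3699, 215).  Check: 3699²=13682601, 296·215²=13682600, difference 1.

3699 215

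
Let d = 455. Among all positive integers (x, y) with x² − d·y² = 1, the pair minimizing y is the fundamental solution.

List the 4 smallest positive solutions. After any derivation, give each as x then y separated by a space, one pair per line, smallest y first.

d=455: √d = [21; 3,42] (ℓ=2, even), read p_1/q_1
k=0  a_k=21  p_k/q_k = 21/1
k=1  a_k=3  p_k/q_k = 64/3
(x₁, y₁) = (64, 3);  64² − 455·3² = 1 ✓
n=2: (64,3)∘(64,3) = (64·64+455·3·3, 64·3+3·64) = (8191,384)
n=3: (8191,384)∘(64,3) = (64·8191+455·3·384, 64·384+3·8191) = (1048384,49149)
n=4: (1048384,49149)∘(64,3) = (64·1048384+455·3·49149, 64·49149+3·1048384) = (134184961,6290688)

64 3
8191 384
1048384 49149
134184961 6290688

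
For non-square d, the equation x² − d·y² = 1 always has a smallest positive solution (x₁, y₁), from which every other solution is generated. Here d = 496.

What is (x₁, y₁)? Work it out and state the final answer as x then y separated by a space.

d=496: √d = [22; 3,1,2,4,1,…,1,3,44] (ℓ=16, even), read p_15/q_15
k=0  a_k=22  p_k/q_k = 22/1
k=1  a_k=3  p_k/q_k = 67/3
…
k=3  a_k=2  p_k/q_k = 245/11
k=4  a_k=4  p_k/q_k = 1069/48
…
k=6  a_k=1  p_k/q_k = 2383/107
k=7  a_k=2  p_k/q_k = 6080/273
k=8  a_k=2  p_k/q_k = 14543/653
k=9  a_k=2  p_k/q_k = 35166/1579
k=10  a_k=1  p_k/q_k = 49709/2232
k=11  a_k=1  p_k/q_k = 84875/3811
…
k=14  a_k=1  p_k/q_k = 1252502/56239
k=15  a_k=3  p_k/q_k = 4620799/207480
fundamental: x₁=4620799, y₁=207480  (since 21351783398401 − 496·43047950400 = 1)

4620799 207480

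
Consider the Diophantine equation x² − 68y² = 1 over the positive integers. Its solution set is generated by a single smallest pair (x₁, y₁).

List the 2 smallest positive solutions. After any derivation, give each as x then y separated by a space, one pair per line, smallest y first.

33 4
2177 264

√68 → a₀=8, period (4,16); ℓ=2 even so k=1
i=0: a=8 ⇒ p=8, q=1
i=1: a=4 ⇒ p=33, q=4
(x₁, y₁) = (33, 4);  33² − 68·4² = 1 ✓
(x_2, y_2) = (33·33 + 68·4·4, 33·4 + 4·33) = (2177, 264)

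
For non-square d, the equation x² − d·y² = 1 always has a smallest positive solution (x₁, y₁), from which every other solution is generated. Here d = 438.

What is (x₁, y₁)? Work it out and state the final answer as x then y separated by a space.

√438 = [20; 1,12,1,40, …], period ℓ=4 (even) → k=3
i=0: a=20 ⇒ p=20, q=1
…
i=2: a=12 ⇒ p=272, q=13
i=3: a=1 ⇒ p=293, q=14
→ (293, 14).  Check: 293²=85849, 438·14²=85848, difference 1.

293 14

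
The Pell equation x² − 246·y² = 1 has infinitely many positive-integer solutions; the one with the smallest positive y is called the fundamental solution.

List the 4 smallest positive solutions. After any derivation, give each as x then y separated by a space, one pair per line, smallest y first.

√246 → a₀=15, period (1,2,5,1,14,1,5,2,1,30); ℓ=10 even so k=9
step 0: (15, 1)  from 15·(1,0) + (0,1)
step 1: (16, 1)  from 1·(15,1) + (1,0)
step 2: (47, 3)  from 2·(16,1) + (15,1)
…
step 4: (298, 19)  from 1·(251,16) + (47,3)
step 5: (4423, 282)  from 14·(298,19) + (251,16)
step 6: (4721, 301)  from 1·(4423,282) + (298,19)
step 7: (28028, 1787)  from 5·(4721,301) + (4423,282)
step 8: (60777, 3875)  from 2·(28028,1787) + (4721,301)
step 9: (88805, 5662)  from 1·(60777,3875) + (28028,1787)
→ (88805, 5662).  Check: 88805²=7886328025, 246·5662²=7886328024, difference 1.
(x_2, y_2) = (88805·88805 + 246·5662·5662, 88805·5662 + 5662·88805) = (15772656049, 1005627820)
(x_3, y_3) = (88805·15772656049 + 246·5662·1005627820, 88805·1005627820 + 5662·15772656049) = (2801381440774085, 178609557104538)
(x_4, y_4) = (88805·2801381440774085 + 246·5662·178609557104538, 88805·178609557104538 + 5662·2801381440774085) = (497553357680112580801, 31722843436331366360)

88805 5662
15772656049 1005627820
2801381440774085 178609557104538
497553357680112580801 31722843436331366360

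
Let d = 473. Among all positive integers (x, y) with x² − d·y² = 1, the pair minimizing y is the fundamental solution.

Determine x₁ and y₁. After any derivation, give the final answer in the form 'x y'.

87 4

√473 = [21; 1,2,1,42, …], period ℓ=4 (even) → k=3
a_0=21:  p_0=21·1+0=21,  q_0=21·0+1=1
…
a_2=2:  p_2=2·22+21=65,  q_2=2·1+1=3
a_3=1:  p_3=1·65+22=87,  q_3=1·3+1=4
→ (87, 4).  Check: 87²=7569, 473·4²=7568, difference 1.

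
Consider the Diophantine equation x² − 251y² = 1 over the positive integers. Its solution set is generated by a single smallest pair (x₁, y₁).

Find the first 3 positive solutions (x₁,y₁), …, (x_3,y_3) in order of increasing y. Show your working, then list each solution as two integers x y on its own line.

[15; 1,5,2,1,2,…,5,1,30] for √251; ℓ=14 ⇒ convergent index 13
k=0  a_k=15  p_k/q_k = 15/1
k=1  a_k=1  p_k/q_k = 16/1
…
k=3  a_k=2  p_k/q_k = 206/13
k=4  a_k=1  p_k/q_k = 301/19
k=5  a_k=2  p_k/q_k = 808/51
…
k=8  a_k=2  p_k/q_k = 61043/3853
k=9  a_k=2  p_k/q_k = 151649/9572
k=10  a_k=1  p_k/q_k = 212692/13425
…
k=12  a_k=5  p_k/q_k = 3097857/195535
k=13  a_k=1  p_k/q_k = 3674890/231957
(x₁, y₁) = (3674890, 231957);  3674890² − 251·231957² = 1 ✓
(x_2, y_2) = (3674890·3674890 + 251·231957·231957, 3674890·231957 + 231957·3674890) = (27009633024199, 1704832919460)
(x_3, y_3) = (3674890·27009633024199 + 251·231957·1704832919460, 3674890·1704832919460 + 231957·27009633024199) = (198514860608593651330, 12530146894788486843)

3674890 231957
27009633024199 1704832919460
198514860608593651330 12530146894788486843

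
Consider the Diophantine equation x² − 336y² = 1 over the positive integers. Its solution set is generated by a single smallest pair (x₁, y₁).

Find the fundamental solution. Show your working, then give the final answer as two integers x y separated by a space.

55 3

√336 = [18; 3,36, …], period ℓ=2 (even) → k=1
k=0  a_k=18  p_k/q_k = 18/1
k=1  a_k=3  p_k/q_k = 55/3
→ (55, 3).  Check: 55²=3025, 336·3²=3024, difference 1.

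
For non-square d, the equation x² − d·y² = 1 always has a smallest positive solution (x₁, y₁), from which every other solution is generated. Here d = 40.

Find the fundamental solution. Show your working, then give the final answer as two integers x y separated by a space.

d=40: √d = [6; 3,12] (ℓ=2, even), read p_1/q_1
a_0=6:  p_0=6·1+0=6,  q_0=6·0+1=1
a_1=3:  p_1=3·6+1=19,  q_1=3·1+0=3
fundamental: x₁=19, y₁=3  (since 361 − 40·9 = 1)

19 3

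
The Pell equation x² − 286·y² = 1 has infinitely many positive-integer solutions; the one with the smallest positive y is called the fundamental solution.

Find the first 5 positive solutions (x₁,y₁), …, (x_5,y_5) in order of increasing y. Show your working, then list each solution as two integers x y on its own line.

561835 33222
631317134449 37330564740
709392124465745995 41947235681362578
797122648497793485067201 47134850318039357456520
895702806436806213240996001675 52964017256829337557486465822

d=286: √d = [16; 1,10,3,3,2,3,3,10,1,32] (ℓ=10, even), read p_9/q_9
k=0  a_k=16  p_k/q_k = 16/1
k=1  a_k=1  p_k/q_k = 17/1
…
k=4  a_k=3  p_k/q_k = 1911/113
…
k=6  a_k=3  p_k/q_k = 15102/893
k=7  a_k=3  p_k/q_k = 49703/2939
k=8  a_k=10  p_k/q_k = 512132/30283
k=9  a_k=1  p_k/q_k = 561835/33222
(x₁, y₁) = (561835, 33222);  561835² − 286·33222² = 1 ✓
n=2: (561835,33222)∘(561835,33222) = (561835·561835+286·33222·33222, 561835·33222+33222·561835) = (631317134449,37330564740)
n=3: (631317134449,37330564740)∘(561835,33222) = (561835·631317134449+286·33222·37330564740, 561835·37330564740+33222·631317134449) = (709392124465745995,41947235681362578)
n=4: (709392124465745995,41947235681362578)∘(561835,33222) = (561835·709392124465745995+286·33222·41947235681362578, 561835·41947235681362578+33222·709392124465745995) = (797122648497793485067201,47134850318039357456520)
n=5: (797122648497793485067201,47134850318039357456520)∘(561835,33222) = (561835·797122648497793485067201+286·33222·47134850318039357456520, 561835·47134850318039357456520+33222·797122648497793485067201) = (895702806436806213240996001675,52964017256829337557486465822)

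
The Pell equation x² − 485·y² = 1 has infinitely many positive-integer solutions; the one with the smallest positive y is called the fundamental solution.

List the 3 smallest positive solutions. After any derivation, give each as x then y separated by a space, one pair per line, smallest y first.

[22; 44] for √485; ℓ=1 ⇒ convergent index 1
a_0=22:  p_0=22·1+0=22,  q_0=22·0+1=1
a_1=44:  p_1=44·22+1=969,  q_1=44·1+0=44
fundamental: x₁=969, y₁=44  (since 938961 − 485·1936 = 1)
(969+44√485)^2 = 1877921 + 85272√485
(969+44√485)^3 = 3639409929 + 165257092√485

969 44
1877921 85272
3639409929 165257092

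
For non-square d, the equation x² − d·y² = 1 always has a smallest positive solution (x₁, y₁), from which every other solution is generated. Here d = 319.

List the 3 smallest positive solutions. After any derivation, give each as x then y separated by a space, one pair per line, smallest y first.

12901780 722361
332911854336799 18639485405160
8590311008090840302660 480965080021169647239

[17; 1,6,5,1,4,…,6,1,34] for √319; ℓ=14 ⇒ convergent index 13
step 0: (17, 1)  from 17·(1,0) + (0,1)
step 1: (18, 1)  from 1·(17,1) + (1,0)
…
step 3: (643, 36)  from 5·(125,7) + (18,1)
step 4: (768, 43)  from 1·(643,36) + (125,7)
…
step 12: (11102899, 621643)  from 6·(1798881,100718) + (309613,17335)
step 13: (12901780, 722361)  from 1·(11102899,621643) + (1798881,100718)
→ (12901780, 722361).  Check: 12901780²=166455927168400, 319·722361²=166455927168399, difference 1.
k=2:  x_2 = 12901780·12901780+319·722361·722361 = 332911854336799,  y_2 = 12901780·722361+722361·12901780 = 18639485405160
k=3:  x_3 = 12901780·332911854336799+319·722361·18639485405160 = 8590311008090840302660,  y_3 = 12901780·18639485405160+722361·332911854336799 = 480965080021169647239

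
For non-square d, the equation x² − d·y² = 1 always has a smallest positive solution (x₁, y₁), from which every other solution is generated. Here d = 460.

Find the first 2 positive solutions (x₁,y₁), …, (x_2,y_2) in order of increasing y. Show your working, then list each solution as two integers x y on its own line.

d=460: √d = [21; 2,4,3,1,2,10,2,1,3,4,2,42] (ℓ=12, even), read p_11/q_11
i=0: a=21 ⇒ p=21, q=1
i=1: a=2 ⇒ p=43, q=2
i=2: a=4 ⇒ p=193, q=9
…
i=6: a=10 ⇒ p=23335, q=1088
…
i=10: a=4 ⇒ p=1135029, q=52921
i=11: a=2 ⇒ p=2535751, q=118230
→ (2535751, 118230).  Check: 2535751²=6430033134001, 460·118230²=6430033134000, difference 1.
n=2: (2535751,118230)∘(2535751,118230) = (2535751·2535751+460·118230·118230, 2535751·118230+118230·2535751) = (12860066268001,599603681460)

2535751 118230
12860066268001 599603681460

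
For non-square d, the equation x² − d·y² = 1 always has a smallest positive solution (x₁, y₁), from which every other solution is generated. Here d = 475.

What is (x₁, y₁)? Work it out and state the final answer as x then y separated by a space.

57799 2652

[21; 1,3,1,6,2,6,1,3,1,42] for √475; ℓ=10 ⇒ convergent index 9
step 0: (21, 1)  from 21·(1,0) + (0,1)
step 1: (22, 1)  from 1·(21,1) + (1,0)
step 2: (87, 4)  from 3·(22,1) + (21,1)
step 3: (109, 5)  from 1·(87,4) + (22,1)
step 4: (741, 34)  from 6·(109,5) + (87,4)
step 5: (1591, 73)  from 2·(741,34) + (109,5)
…
step 7: (11878, 545)  from 1·(10287,472) + (1591,73)
step 8: (45921, 2107)  from 3·(11878,545) + (10287,472)
step 9: (57799, 2652)  from 1·(45921,2107) + (11878,545)
fundamental: x₁=57799, y₁=2652  (since 3340724401 − 475·7033104 = 1)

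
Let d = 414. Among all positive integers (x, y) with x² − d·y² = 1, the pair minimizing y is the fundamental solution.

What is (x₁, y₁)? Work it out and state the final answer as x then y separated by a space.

24335 1196

√414 = [20; 2,1,7,2,7,1,2,40, …], period ℓ=8 (even) → k=7
a_0=20:  p_0=20·1+0=20,  q_0=20·0+1=1
…
a_2=1:  p_2=1·41+20=61,  q_2=1·2+1=3
…
a_4=2:  p_4=2·468+61=997,  q_4=2·23+3=49
…
a_6=1:  p_6=1·7447+997=8444,  q_6=1·366+49=415
a_7=2:  p_7=2·8444+7447=24335,  q_7=2·415+366=1196
→ (24335, 1196).  Check: 24335²=592192225, 414·1196²=592192224, difference 1.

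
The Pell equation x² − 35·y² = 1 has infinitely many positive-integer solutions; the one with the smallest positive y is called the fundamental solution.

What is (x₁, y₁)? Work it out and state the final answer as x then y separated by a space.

[5; 1,10] for √35; ℓ=2 ⇒ convergent index 1
k=0  a_k=5  p_k/q_k = 5/1
k=1  a_k=1  p_k/q_k = 6/1
→ (6, 1).  Check: 6²=36, 35·1²=35, difference 1.

6 1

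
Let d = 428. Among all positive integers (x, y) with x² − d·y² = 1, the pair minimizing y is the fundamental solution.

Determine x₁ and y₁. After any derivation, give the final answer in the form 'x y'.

1850887 89466

√428 → a₀=20, period (1,2,4,1,5,10,5,1,4,2,1,40); ℓ=12 even so k=11
i=0: a=20 ⇒ p=20, q=1
…
i=8: a=1 ⇒ p=119350, q=5769
…
i=10: a=2 ⇒ p=1273708, q=61567
i=11: a=1 ⇒ p=1850887, q=89466
→ (1850887, 89466).  Check: 1850887²=3425782686769, 428·89466²=3425782686768, difference 1.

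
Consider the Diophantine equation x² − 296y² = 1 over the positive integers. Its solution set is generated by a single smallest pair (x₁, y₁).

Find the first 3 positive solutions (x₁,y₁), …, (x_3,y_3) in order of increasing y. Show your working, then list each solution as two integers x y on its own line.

3699 215
27365201 1590570
202447753299 11767036645

d=296: √d = [17; 4,1,7,1,4,34] (ℓ=6, even), read p_5/q_5
i=0: a=17 ⇒ p=17, q=1
i=1: a=4 ⇒ p=69, q=4
i=2: a=1 ⇒ p=86, q=5
…
i=4: a=1 ⇒ p=757, q=44
i=5: a=4 ⇒ p=3699, q=215
(x₁, y₁) = (3699, 215);  3699² − 296·215² = 1 ✓
k=2:  x_2 = 3699·3699+296·215·215 = 27365201,  y_2 = 3699·215+215·3699 = 1590570
k=3:  x_3 = 3699·27365201+296·215·1590570 = 202447753299,  y_3 = 3699·1590570+215·27365201 = 11767036645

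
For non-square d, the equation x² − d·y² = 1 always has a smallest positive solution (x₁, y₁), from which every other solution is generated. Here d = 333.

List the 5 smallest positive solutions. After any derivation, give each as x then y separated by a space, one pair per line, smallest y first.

[18; 4,36] for √333; ℓ=2 ⇒ convergent index 1
i=0: a=18 ⇒ p=18, q=1
i=1: a=4 ⇒ p=73, q=4
(x₁, y₁) = (73, 4);  73² − 333·4² = 1 ✓
n=2: (73,4)∘(73,4) = (73·73+333·4·4, 73·4+4·73) = (10657,584)
n=3: (10657,584)∘(73,4) = (73·10657+333·4·584, 73·584+4·10657) = (1555849,85260)
n=4: (1555849,85260)∘(73,4) = (73·1555849+333·4·85260, 73·85260+4·1555849) = (227143297,12447376)
n=5: (227143297,12447376)∘(73,4) = (73·227143297+333·4·12447376, 73·12447376+4·227143297) = (33161365513,1817231636)

73 4
10657 584
1555849 85260
227143297 12447376
33161365513 1817231636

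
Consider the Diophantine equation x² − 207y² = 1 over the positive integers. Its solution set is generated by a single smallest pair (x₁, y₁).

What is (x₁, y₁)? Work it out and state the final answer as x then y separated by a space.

1151 80

√207 → a₀=14, period (2,1,1,2,1,1,2,28); ℓ=8 even so k=7
i=0: a=14 ⇒ p=14, q=1
i=1: a=2 ⇒ p=29, q=2
i=2: a=1 ⇒ p=43, q=3
i=3: a=1 ⇒ p=72, q=5
i=4: a=2 ⇒ p=187, q=13
i=5: a=1 ⇒ p=259, q=18
i=6: a=1 ⇒ p=446, q=31
i=7: a=2 ⇒ p=1151, q=80
fundamental: x₁=1151, y₁=80  (since 1324801 − 207·6400 = 1)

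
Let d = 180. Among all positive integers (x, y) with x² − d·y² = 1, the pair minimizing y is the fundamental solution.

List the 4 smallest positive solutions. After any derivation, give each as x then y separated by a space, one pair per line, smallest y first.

[13; 2,2,2,26] for √180; ℓ=4 ⇒ convergent index 3
i=0: a=13 ⇒ p=13, q=1
…
i=2: a=2 ⇒ p=67, q=5
i=3: a=2 ⇒ p=161, q=12
(x₁, y₁) = (161, 12);  161² − 180·12² = 1 ✓
(x_2, y_2) = (161·161 + 180·12·12, 161·12 + 12·161) = (51841, 3864)
(x_3, y_3) = (161·51841 + 180·12·3864, 161·3864 + 12·51841) = (16692641, 1244196)
(x_4, y_4) = (161·16692641 + 180·12·1244196, 161·1244196 + 12·16692641) = (5374978561, 400627248)

161 12
51841 3864
16692641 1244196
5374978561 400627248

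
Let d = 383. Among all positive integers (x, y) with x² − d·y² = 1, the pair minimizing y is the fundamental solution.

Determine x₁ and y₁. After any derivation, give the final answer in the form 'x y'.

√383 = [19; 1,1,3,19,3,1,1,38, …], period ℓ=8 (even) → k=7
step 0: (19, 1)  from 19·(1,0) + (0,1)
step 1: (20, 1)  from 1·(19,1) + (1,0)
…
step 4: (2642, 135)  from 19·(137,7) + (39,2)
step 5: (8063, 412)  from 3·(2642,135) + (137,7)
step 6: (10705, 547)  from 1·(8063,412) + (2642,135)
step 7: (18768, 959)  from 1·(10705,547) + (8063,412)
(x₁, y₁) = (18768, 959);  18768² − 383·959² = 1 ✓

18768 959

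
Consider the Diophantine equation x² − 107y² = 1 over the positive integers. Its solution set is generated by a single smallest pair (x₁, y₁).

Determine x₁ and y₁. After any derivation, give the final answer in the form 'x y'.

d=107: √d = [10; 2,1,9,1,2,20] (ℓ=6, even), read p_5/q_5
step 0: (10, 1)  from 10·(1,0) + (0,1)
step 1: (21, 2)  from 2·(10,1) + (1,0)
step 2: (31, 3)  from 1·(21,2) + (10,1)
step 3: (300, 29)  from 9·(31,3) + (21,2)
step 4: (331, 32)  from 1·(300,29) + (31,3)
step 5: (962, 93)  from 2·(331,32) + (300,29)
fundamental: x₁=962, y₁=93  (since 925444 − 107·8649 = 1)

962 93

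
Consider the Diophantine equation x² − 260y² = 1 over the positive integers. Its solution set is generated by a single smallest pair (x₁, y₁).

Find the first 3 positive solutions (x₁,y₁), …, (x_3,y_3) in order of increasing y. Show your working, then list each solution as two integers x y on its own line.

129 8
33281 2064
8586369 532504

√260 = [16; 8,32, …], period ℓ=2 (even) → k=1
i=0: a=16 ⇒ p=16, q=1
i=1: a=8 ⇒ p=129, q=8
fundamental: x₁=129, y₁=8  (since 16641 − 260·64 = 1)
(129+8√260)^2 = 33281 + 2064√260
(129+8√260)^3 = 8586369 + 532504√260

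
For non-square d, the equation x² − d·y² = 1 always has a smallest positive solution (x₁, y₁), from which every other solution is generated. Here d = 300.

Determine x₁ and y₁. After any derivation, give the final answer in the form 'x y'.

√300 = [17; 3,8,3,34, …], period ℓ=4 (even) → k=3
k=0  a_k=17  p_k/q_k = 17/1
k=1  a_k=3  p_k/q_k = 52/3
k=2  a_k=8  p_k/q_k = 433/25
k=3  a_k=3  p_k/q_k = 1351/78
(x₁, y₁) = (1351, 78);  1351² − 300·78² = 1 ✓

1351 78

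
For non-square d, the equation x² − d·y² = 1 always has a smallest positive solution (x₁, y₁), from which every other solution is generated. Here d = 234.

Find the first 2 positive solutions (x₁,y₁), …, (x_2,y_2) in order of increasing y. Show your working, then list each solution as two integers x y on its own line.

5201 340
54100801 3536680

√234 = [15; 3,2,1,2,1,2,3,30, …], period ℓ=8 (even) → k=7
k=0  a_k=15  p_k/q_k = 15/1
k=1  a_k=3  p_k/q_k = 46/3
k=2  a_k=2  p_k/q_k = 107/7
k=3  a_k=1  p_k/q_k = 153/10
k=4  a_k=2  p_k/q_k = 413/27
…
k=6  a_k=2  p_k/q_k = 1545/101
k=7  a_k=3  p_k/q_k = 5201/340
(x₁, y₁) = (5201, 340);  5201² − 234·340² = 1 ✓
n=2: (5201,340)∘(5201,340) = (5201·5201+234·340·340, 5201·340+340·5201) = (54100801,3536680)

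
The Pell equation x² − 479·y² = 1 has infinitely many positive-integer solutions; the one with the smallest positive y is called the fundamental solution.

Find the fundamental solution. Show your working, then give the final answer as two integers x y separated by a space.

d=479: √d = [21; 1,7,1,3,2,21,2,3,1,7,1,42] (ℓ=12, even), read p_11/q_11
i=0: a=21 ⇒ p=21, q=1
i=1: a=1 ⇒ p=22, q=1
…
i=4: a=3 ⇒ p=766, q=35
…
i=7: a=2 ⇒ p=75879, q=3467
…
i=10: a=7 ⇒ p=2648849, q=121029
i=11: a=1 ⇒ p=2989440, q=136591
→ (2989440, 136591).  Check: 2989440²=8936751513600, 479·136591²=8936751513599, difference 1.

2989440 136591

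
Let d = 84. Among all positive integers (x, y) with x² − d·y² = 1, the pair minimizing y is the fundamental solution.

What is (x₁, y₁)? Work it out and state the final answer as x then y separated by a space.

√84 → a₀=9, period (6,18); ℓ=2 even so k=1
step 0: (9, 1)  from 9·(1,0) + (0,1)
step 1: (55, 6)  from 6·(9,1) + (1,0)
(x₁, y₁) = (55, 6);  55² − 84·6² = 1 ✓

55 6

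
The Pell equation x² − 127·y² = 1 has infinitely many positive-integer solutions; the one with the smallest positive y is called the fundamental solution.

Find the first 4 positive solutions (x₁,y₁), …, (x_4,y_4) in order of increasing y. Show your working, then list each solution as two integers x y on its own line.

4730624 419775
44757606858751 3971595379200
423462818377139450624 37576248838264821825
4006486743445029115330560001 355518209168531397366758400

d=127: √d = [11; 3,1,2,2,7,11,7,2,2,1,3,22] (ℓ=12, even), read p_11/q_11
a_0=11:  p_0=11·1+0=11,  q_0=11·0+1=1
a_1=3:  p_1=3·11+1=34,  q_1=3·1+0=3
a_2=1:  p_2=1·34+11=45,  q_2=1·3+1=4
a_3=2:  p_3=2·45+34=124,  q_3=2·4+3=11
a_4=2:  p_4=2·124+45=293,  q_4=2·11+4=26
a_5=7:  p_5=7·293+124=2175,  q_5=7·26+11=193
a_6=11:  p_6=11·2175+293=24218,  q_6=11·193+26=2149
a_7=7:  p_7=7·24218+2175=171701,  q_7=7·2149+193=15236
a_8=2:  p_8=2·171701+24218=367620,  q_8=2·15236+2149=32621
…
a_10=1:  p_10=1·906941+367620=1274561,  q_10=1·80478+32621=113099
a_11=3:  p_11=3·1274561+906941=4730624,  q_11=3·113099+80478=419775
fundamental: x₁=4730624, y₁=419775  (since 22378803429376 − 127·176211050625 = 1)
k=2:  x_2 = 4730624·4730624+127·419775·419775 = 44757606858751,  y_2 = 4730624·419775+419775·4730624 = 3971595379200
k=3:  x_3 = 4730624·44757606858751+127·419775·3971595379200 = 423462818377139450624,  y_3 = 4730624·3971595379200+419775·44757606858751 = 37576248838264821825
k=4:  x_4 = 4730624·423462818377139450624+127·419775·37576248838264821825 = 4006486743445029115330560001,  y_4 = 4730624·37576248838264821825+419775·423462818377139450624 = 355518209168531397366758400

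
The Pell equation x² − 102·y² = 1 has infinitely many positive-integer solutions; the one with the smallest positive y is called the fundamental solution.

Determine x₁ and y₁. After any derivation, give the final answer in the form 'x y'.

d=102: √d = [10; 10,20] (ℓ=2, even), read p_1/q_1
i=0: a=10 ⇒ p=10, q=1
i=1: a=10 ⇒ p=101, q=10
(x₁, y₁) = (101, 10);  101² − 102·10² = 1 ✓

101 10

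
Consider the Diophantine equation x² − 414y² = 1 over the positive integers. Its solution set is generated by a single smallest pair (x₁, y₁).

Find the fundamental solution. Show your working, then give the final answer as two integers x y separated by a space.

24335 1196

d=414: √d = [20; 2,1,7,2,7,1,2,40] (ℓ=8, even), read p_7/q_7
step 0: (20, 1)  from 20·(1,0) + (0,1)
…
step 2: (61, 3)  from 1·(41,2) + (20,1)
…
step 4: (997, 49)  from 2·(468,23) + (61,3)
step 5: (7447, 366)  from 7·(997,49) + (468,23)
step 6: (8444, 415)  from 1·(7447,366) + (997,49)
step 7: (24335, 1196)  from 2·(8444,415) + (7447,366)
→ (24335, 1196).  Check: 24335²=592192225, 414·1196²=592192224, difference 1.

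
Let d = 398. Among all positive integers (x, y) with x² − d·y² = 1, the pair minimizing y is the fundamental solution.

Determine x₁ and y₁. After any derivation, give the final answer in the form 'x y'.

399 20

√398 → a₀=19, period (1,18,1,38); ℓ=4 even so k=3
a_0=19:  p_0=19·1+0=19,  q_0=19·0+1=1
a_1=1:  p_1=1·19+1=20,  q_1=1·1+0=1
a_2=18:  p_2=18·20+19=379,  q_2=18·1+1=19
a_3=1:  p_3=1·379+20=399,  q_3=1·19+1=20
(x₁, y₁) = (399, 20);  399² − 398·20² = 1 ✓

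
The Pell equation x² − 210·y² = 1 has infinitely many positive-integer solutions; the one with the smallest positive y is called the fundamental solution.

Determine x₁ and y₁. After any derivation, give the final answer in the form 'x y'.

√210 = [14; 2,28, …], period ℓ=2 (even) → k=1
step 0: (14, 1)  from 14·(1,0) + (0,1)
step 1: (29, 2)  from 2·(14,1) + (1,0)
(x₁, y₁) = (29, 2);  29² − 210·2² = 1 ✓

29 2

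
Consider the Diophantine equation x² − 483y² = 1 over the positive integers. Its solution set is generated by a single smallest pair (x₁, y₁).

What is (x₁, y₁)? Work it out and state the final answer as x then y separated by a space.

22 1

√483 → a₀=21, period (1,42); ℓ=2 even so k=1
a_0=21:  p_0=21·1+0=21,  q_0=21·0+1=1
a_1=1:  p_1=1·21+1=22,  q_1=1·1+0=1
fundamental: x₁=22, y₁=1  (since 484 − 483·1 = 1)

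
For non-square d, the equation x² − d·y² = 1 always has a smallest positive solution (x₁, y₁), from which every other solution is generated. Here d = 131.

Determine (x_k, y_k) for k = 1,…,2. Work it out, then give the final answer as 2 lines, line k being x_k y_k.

10610 927
225144199 19670940

√131 → a₀=11, period (2,4,11,4,2,22); ℓ=6 even so k=5
a_0=11:  p_0=11·1+0=11,  q_0=11·0+1=1
a_1=2:  p_1=2·11+1=23,  q_1=2·1+0=2
a_2=4:  p_2=4·23+11=103,  q_2=4·2+1=9
a_3=11:  p_3=11·103+23=1156,  q_3=11·9+2=101
a_4=4:  p_4=4·1156+103=4727,  q_4=4·101+9=413
a_5=2:  p_5=2·4727+1156=10610,  q_5=2·413+101=927
→ (10610, 927).  Check: 10610²=112572100, 131·927²=112572099, difference 1.
(10610+927√131)^2 = 225144199 + 19670940√131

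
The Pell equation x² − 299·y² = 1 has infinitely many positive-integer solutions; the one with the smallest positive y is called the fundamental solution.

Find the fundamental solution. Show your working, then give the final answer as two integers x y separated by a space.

d=299: √d = [17; 3,2,3,34] (ℓ=4, even), read p_3/q_3
step 0: (17, 1)  from 17·(1,0) + (0,1)
step 1: (52, 3)  from 3·(17,1) + (1,0)
step 2: (121, 7)  from 2·(52,3) + (17,1)
step 3: (415, 24)  from 3·(121,7) + (52,3)
fundamental: x₁=415, y₁=24  (since 172225 − 299·576 = 1)

415 24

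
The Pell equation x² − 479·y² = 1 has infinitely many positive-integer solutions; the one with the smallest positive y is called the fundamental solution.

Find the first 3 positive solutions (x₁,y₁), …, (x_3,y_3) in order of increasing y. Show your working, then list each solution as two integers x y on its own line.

√479 → a₀=21, period (1,7,1,3,2,21,2,3,1,7,1,42); ℓ=12 even so k=11
step 0: (21, 1)  from 21·(1,0) + (0,1)
…
step 4: (766, 35)  from 3·(197,9) + (175,8)
…
step 10: (2648849, 121029)  from 7·(340591,15562) + (264712,12095)
step 11: (2989440, 136591)  from 1·(2648849,121029) + (340591,15562)
(x₁, y₁) = (2989440, 136591);  2989440² − 479·136591² = 1 ✓
(x_2, y_2) = (2989440·2989440 + 479·136591·136591, 2989440·136591 + 136591·2989440) = (17873503027199, 816661198080)
(x_3, y_3) = (2989440·17873503027199 + 479·136591·816661198080, 2989440·816661198080 + 136591·17873503027199) = (106863529779256567680, 4882719303976413809)

2989440 136591
17873503027199 816661198080
106863529779256567680 4882719303976413809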